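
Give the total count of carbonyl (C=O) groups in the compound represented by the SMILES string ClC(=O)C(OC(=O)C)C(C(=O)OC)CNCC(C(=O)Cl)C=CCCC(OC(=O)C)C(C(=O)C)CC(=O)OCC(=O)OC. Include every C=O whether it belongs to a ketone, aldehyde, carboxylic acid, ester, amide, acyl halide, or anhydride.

8

ClCO: acyl halide, 1 C=O (running total 1).
CH(OCOCH3): ester, 1 C=O (running total 2).
CH(COOCH3): ester, 1 C=O (running total 3).
CH(COCl): acyl halide, 1 C=O (running total 4).
CH(OCOCH3): ester, 1 C=O (running total 5).
CH(COCH3): ketone, 1 C=O (running total 6).
CH2COOCH2: ester, 1 C=O (running total 7).
COOCH3: ester, 1 C=O (running total 8).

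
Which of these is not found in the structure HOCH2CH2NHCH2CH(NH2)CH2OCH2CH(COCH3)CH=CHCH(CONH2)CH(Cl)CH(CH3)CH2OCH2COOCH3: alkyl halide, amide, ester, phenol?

phenol

ester: present (COOCH3 — –C(=O)OCH3: carbonyl C bonded to C and to –OCH3 → ester (not ketone + ether)).
amide: present (CH(CONH2) — pendant –CONH2: carbonyl C bonded to C and N → amide).
alkyl halide: present (CH(Cl) — halogen on an sp³ carbon → alkyl halide).
phenol: absent. In HOCH2, the –OH is on an sp³ carbon, not on an aromatic ring, so it is an alcohol.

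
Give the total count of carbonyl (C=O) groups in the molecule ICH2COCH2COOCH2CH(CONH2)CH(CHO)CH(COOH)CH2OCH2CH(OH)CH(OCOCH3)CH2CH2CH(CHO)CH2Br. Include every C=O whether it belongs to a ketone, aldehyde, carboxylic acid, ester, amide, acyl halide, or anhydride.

CO: ketone, 1 C=O (running total 1).
CH2COOCH2: ester, 1 C=O (running total 2).
CH(CONH2): amide, 1 C=O (running total 3).
CH(CHO): aldehyde, 1 C=O (running total 4).
CH(COOH): carboxylic acid, 1 C=O (running total 5).
CH(OCOCH3): ester, 1 C=O (running total 6).
CH(CHO): aldehyde, 1 C=O (running total 7).

7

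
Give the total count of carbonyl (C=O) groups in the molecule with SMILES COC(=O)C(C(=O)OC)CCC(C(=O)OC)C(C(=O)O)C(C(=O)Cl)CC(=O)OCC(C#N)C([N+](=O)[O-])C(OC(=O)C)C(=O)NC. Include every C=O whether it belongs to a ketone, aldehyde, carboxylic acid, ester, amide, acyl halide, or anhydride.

CH3OOC: ester, 1 C=O (running total 1).
CH(COOCH3): ester, 1 C=O (running total 2).
CH(COOCH3): ester, 1 C=O (running total 3).
CH(COOH): carboxylic acid, 1 C=O (running total 4).
CH(COCl): acyl halide, 1 C=O (running total 5).
CH2COOCH2: ester, 1 C=O (running total 6).
CH(OCOCH3): ester, 1 C=O (running total 7).
CONHCH3: amide, 1 C=O (running total 8).

8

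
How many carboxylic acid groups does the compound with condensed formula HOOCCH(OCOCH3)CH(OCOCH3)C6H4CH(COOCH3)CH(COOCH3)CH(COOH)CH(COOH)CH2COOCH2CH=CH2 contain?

3

Taking each segment in turn:
  HOOC: –COOH: carbonyl C bonded to –OH and C → carboxylic acid (the –OH is not a separate alcohol).
  CH(OCOCH3): pendant –OC(=O)CH3: an acyloxy group → ester.
  CH(OCOCH3): pendant –OC(=O)CH3: an acyloxy group → ester.
  C6H4: para-disubstituted benzene ring → arene.
  CH(COOCH3): pendant –COOCH3: carbonyl C bonded to C and –OCH3 → ester.
  CH(COOCH3): pendant –COOCH3: carbonyl C bonded to C and –OCH3 → ester.
  CH(COOH): pendant –COOH: carbonyl C bonded to C and –OH → carboxylic acid.
  CH(COOH): pendant –COOH: carbonyl C bonded to C and –OH → carboxylic acid.
  CH2COOCH2: –C(=O)–O–C with C on the carbonyl side → ester.
  CH=CH2: C=C double bond → alkene.
Carboxylic acid appears at: HOOC, CH(COOH), CH(COOH) → 3.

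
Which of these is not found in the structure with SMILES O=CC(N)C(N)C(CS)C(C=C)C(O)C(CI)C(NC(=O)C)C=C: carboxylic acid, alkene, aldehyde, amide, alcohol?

alkene: present (CH(CH=CH2) — pendant –CH=CH2: C=C double bond → alkene).
amide: present (CH(NHCOCH3) — pendant –NHC(=O)CH3: N bonded to a carbonyl → amide (not amine)).
aldehyde: present (OHC — terminal –CHO: carbonyl C bonded to H and C → aldehyde).
alcohol: present (CH(OH) — –OH on an sp³ carbon → alcohol (secondary)).
carboxylic acid: absent. In CH(NHCOCH3), the carbonyl is bonded to nitrogen, not to –OH; that is an amide.

carboxylic acid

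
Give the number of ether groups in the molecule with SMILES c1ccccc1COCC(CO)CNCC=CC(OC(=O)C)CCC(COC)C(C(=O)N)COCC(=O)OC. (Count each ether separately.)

3

Reading the structure from left to right:
  C6H5: C6H5– phenyl ring → arene.
  CH2OCH2: C–O–C with sp³ carbons on both sides and no adjacent C=O → ether.
  CH(CH2OH): pendant –CH2OH on an sp³ backbone C → alcohol.
  CH2NHCH2: C–N–C with sp³ carbons and no adjacent C=O → amine (secondary).
  CH=CH: C=C double bond → alkene.
  CH(OCOCH3): pendant –OC(=O)CH3: an acyloxy group → ester.
  CH(CH2OCH3): pendant –CH2OCH3: C–O–C linkage → ether.
  CH(CONH2): pendant –CONH2: carbonyl C bonded to C and N → amide.
  CH2OCH2: C–O–C with sp³ carbons on both sides and no adjacent C=O → ether.
  COOCH3: –C(=O)OCH3: carbonyl C bonded to C and to –OCH3 → ester (not ketone + ether).
Ether appears at: CH2OCH2, CH(CH2OCH3), CH2OCH2 → 3.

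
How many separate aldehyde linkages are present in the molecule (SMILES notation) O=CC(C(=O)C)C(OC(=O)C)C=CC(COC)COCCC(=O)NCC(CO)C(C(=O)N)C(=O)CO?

1

Reading the structure from left to right:
  OHC: terminal –CHO: carbonyl C bonded to H and C → aldehyde.
  CH(COCH3): pendant –COCH3: carbonyl C bonded to two carbons → ketone.
  CH(OCOCH3): pendant –OC(=O)CH3: an acyloxy group → ester.
  CH=CH: C=C double bond → alkene.
  CH(CH2OCH3): pendant –CH2OCH3: C–O–C linkage → ether.
  CH2OCH2: C–O–C with sp³ carbons on both sides and no adjacent C=O → ether.
  CH2CONHCH2: –C(=O)–N– linkage → amide (the N is not an amine).
  CH(CH2OH): pendant –CH2OH on an sp³ backbone C → alcohol.
  CH(CONH2): pendant –CONH2: carbonyl C bonded to C and N → amide.
  CO: –C(=O)– with carbon on both sides → ketone.
  CH2OH: –OH on an sp³ carbon → alcohol.
Aldehyde appears at: OHC → 1.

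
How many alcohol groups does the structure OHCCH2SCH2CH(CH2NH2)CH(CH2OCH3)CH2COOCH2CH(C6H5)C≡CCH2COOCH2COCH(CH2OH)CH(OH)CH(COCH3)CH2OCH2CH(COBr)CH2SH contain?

Reading the structure from left to right:
  OHC: terminal –CHO: carbonyl C bonded to H and C → aldehyde.
  CH2SCH2: C–S–C linkage → sulfide (thioether).
  CH(CH2NH2): pendant –CH2NH2: N on sp³ C, no adjacent C=O → amine.
  CH(CH2OCH3): pendant –CH2OCH3: C–O–C linkage → ether.
  CH2COOCH2: –C(=O)–O–C with C on the carbonyl side → ester.
  CH(C6H5): pendant –C6H5: benzene ring → arene.
  C≡C: C≡C triple bond → alkyne.
  CH2COOCH2: –C(=O)–O–C with C on the carbonyl side → ester.
  CO: –C(=O)– with carbon on both sides → ketone.
  CH(CH2OH): pendant –CH2OH on an sp³ backbone C → alcohol.
  CH(OH): –OH on an sp³ carbon → alcohol (secondary).
  CH(COCH3): pendant –COCH3: carbonyl C bonded to two carbons → ketone.
  CH2OCH2: C–O–C with sp³ carbons on both sides and no adjacent C=O → ether.
  CH(COBr): pendant –C(=O)X: carbonyl C bonded to C and halogen → acyl halide.
  CH2SH: –SH on an sp³ carbon → thiol.
Alcohol appears at: CH(CH2OH), CH(OH) → 2.

2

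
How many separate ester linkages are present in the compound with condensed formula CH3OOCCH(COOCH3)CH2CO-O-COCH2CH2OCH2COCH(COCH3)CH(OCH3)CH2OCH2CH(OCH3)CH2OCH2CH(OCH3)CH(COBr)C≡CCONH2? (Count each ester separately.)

Working along the chain:
  CH3OOC: CH3O–C(=O)–: carbonyl C bonded to C and to –OCH3 → ester (not ketone + ether).
  CH(COOCH3): pendant –COOCH3: carbonyl C bonded to C and –OCH3 → ester.
  CH2CO-O-COCH2: two acyl groups sharing one oxygen, –C(=O)–O–C(=O)– → anhydride.
  CH2OCH2: C–O–C with sp³ carbons on both sides and no adjacent C=O → ether.
  CO: –C(=O)– with carbon on both sides → ketone.
  CH(COCH3): pendant –COCH3: carbonyl C bonded to two carbons → ketone.
  CH(OCH3): pendant –OCH3: C–O–C with sp³ C, no adjacent C=O → ether.
  CH2OCH2: C–O–C with sp³ carbons on both sides and no adjacent C=O → ether.
  CH(OCH3): pendant –OCH3: C–O–C with sp³ C, no adjacent C=O → ether.
  CH2OCH2: C–O–C with sp³ carbons on both sides and no adjacent C=O → ether.
  CH(OCH3): pendant –OCH3: C–O–C with sp³ C, no adjacent C=O → ether.
  CH(COBr): pendant –C(=O)X: carbonyl C bonded to C and halogen → acyl halide.
  C≡C: C≡C triple bond → alkyne.
  CONH2: –C(=O)NH2: carbonyl C bonded to C and to N → amide (the N is not a separate amine).
Ester appears at: CH3OOC, CH(COOCH3) → 2.

2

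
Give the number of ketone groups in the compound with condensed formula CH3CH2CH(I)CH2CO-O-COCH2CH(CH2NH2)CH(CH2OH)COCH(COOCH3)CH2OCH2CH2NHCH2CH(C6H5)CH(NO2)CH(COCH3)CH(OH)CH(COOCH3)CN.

Reading the structure from left to right:
  CH(I): halogen on an sp³ carbon → alkyl halide.
  CH2CO-O-COCH2: two acyl groups sharing one oxygen, –C(=O)–O–C(=O)– → anhydride.
  CH(CH2NH2): pendant –CH2NH2: N on sp³ C, no adjacent C=O → amine.
  CH(CH2OH): pendant –CH2OH on an sp³ backbone C → alcohol.
  CO: –C(=O)– with carbon on both sides → ketone.
  CH(COOCH3): pendant –COOCH3: carbonyl C bonded to C and –OCH3 → ester.
  CH2OCH2: C–O–C with sp³ carbons on both sides and no adjacent C=O → ether.
  CH2NHCH2: C–N–C with sp³ carbons and no adjacent C=O → amine (secondary).
  CH(C6H5): pendant –C6H5: benzene ring → arene.
  CH(NO2): –NO2 on an sp³ carbon → nitro (the N=O is not a carbonyl).
  CH(COCH3): pendant –COCH3: carbonyl C bonded to two carbons → ketone.
  CH(OH): –OH on an sp³ carbon → alcohol (secondary).
  CH(COOCH3): pendant –COOCH3: carbonyl C bonded to C and –OCH3 → ester.
  CN: –C≡N: carbon triple-bonded to nitrogen → nitrile.
Ketone appears at: CO, CH(COCH3) → 2.

2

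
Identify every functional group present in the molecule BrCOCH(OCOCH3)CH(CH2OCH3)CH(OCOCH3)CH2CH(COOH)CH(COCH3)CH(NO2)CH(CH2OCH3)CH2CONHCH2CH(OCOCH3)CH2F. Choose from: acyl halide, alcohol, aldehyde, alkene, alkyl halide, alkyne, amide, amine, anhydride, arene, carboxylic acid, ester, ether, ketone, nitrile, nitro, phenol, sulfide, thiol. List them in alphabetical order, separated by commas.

Reading the structure from left to right:
  BrCO: –C(=O)Br: carbonyl C bonded to C and to a halogen → acyl halide (not alkyl halide).
  CH(OCOCH3): pendant –OC(=O)CH3: an acyloxy group → ester.
  CH(CH2OCH3): pendant –CH2OCH3: C–O–C linkage → ether.
  CH(OCOCH3): pendant –OC(=O)CH3: an acyloxy group → ester.
  CH(COOH): pendant –COOH: carbonyl C bonded to C and –OH → carboxylic acid.
  CH(COCH3): pendant –COCH3: carbonyl C bonded to two carbons → ketone.
  CH(NO2): –NO2 on an sp³ carbon → nitro (the N=O is not a carbonyl).
  CH(CH2OCH3): pendant –CH2OCH3: C–O–C linkage → ether.
  CH2CONHCH2: –C(=O)–N– linkage → amide (the N is not an amine).
  CH(OCOCH3): pendant –OC(=O)CH3: an acyloxy group → ester.
  CH2F: halogen on an sp³ carbon → alkyl halide.

acyl halide, alkyl halide, amide, carboxylic acid, ester, ether, ketone, nitro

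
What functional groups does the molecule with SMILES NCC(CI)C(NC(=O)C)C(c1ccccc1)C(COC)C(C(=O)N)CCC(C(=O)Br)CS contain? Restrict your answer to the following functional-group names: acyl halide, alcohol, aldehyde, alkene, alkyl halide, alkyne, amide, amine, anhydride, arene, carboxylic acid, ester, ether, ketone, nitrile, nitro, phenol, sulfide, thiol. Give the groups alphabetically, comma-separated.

acyl halide, alkyl halide, amide, amine, arene, ether, thiol

Reading the structure from left to right:
  H2NCH2: –NH2 on an sp³ carbon with no adjacent C=O → amine.
  CH(CH2I): pendant –CH2X: halogen on sp³ carbon → alkyl halide.
  CH(NHCOCH3): pendant –NHC(=O)CH3: N bonded to a carbonyl → amide (not amine).
  CH(C6H5): pendant –C6H5: benzene ring → arene.
  CH(CH2OCH3): pendant –CH2OCH3: C–O–C linkage → ether.
  CH(CONH2): pendant –CONH2: carbonyl C bonded to C and N → amide.
  CH(COBr): pendant –C(=O)X: carbonyl C bonded to C and halogen → acyl halide.
  CH2SH: –SH on an sp³ carbon → thiol.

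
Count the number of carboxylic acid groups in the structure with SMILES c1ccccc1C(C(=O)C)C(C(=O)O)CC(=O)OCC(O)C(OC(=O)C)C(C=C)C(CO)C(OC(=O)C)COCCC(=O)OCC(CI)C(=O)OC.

1

Taking each segment in turn:
  C6H5: C6H5– phenyl ring → arene.
  CH(COCH3): pendant –COCH3: carbonyl C bonded to two carbons → ketone.
  CH(COOH): pendant –COOH: carbonyl C bonded to C and –OH → carboxylic acid.
  CH2COOCH2: –C(=O)–O–C with C on the carbonyl side → ester.
  CH(OH): –OH on an sp³ carbon → alcohol (secondary).
  CH(OCOCH3): pendant –OC(=O)CH3: an acyloxy group → ester.
  CH(CH=CH2): pendant –CH=CH2: C=C double bond → alkene.
  CH(CH2OH): pendant –CH2OH on an sp³ backbone C → alcohol.
  CH(OCOCH3): pendant –OC(=O)CH3: an acyloxy group → ester.
  CH2OCH2: C–O–C with sp³ carbons on both sides and no adjacent C=O → ether.
  CH2COOCH2: –C(=O)–O–C with C on the carbonyl side → ester.
  CH(CH2I): pendant –CH2X: halogen on sp³ carbon → alkyl halide.
  COOCH3: –C(=O)OCH3: carbonyl C bonded to C and to –OCH3 → ester (not ketone + ether).
Carboxylic acid appears at: CH(COOH) → 1.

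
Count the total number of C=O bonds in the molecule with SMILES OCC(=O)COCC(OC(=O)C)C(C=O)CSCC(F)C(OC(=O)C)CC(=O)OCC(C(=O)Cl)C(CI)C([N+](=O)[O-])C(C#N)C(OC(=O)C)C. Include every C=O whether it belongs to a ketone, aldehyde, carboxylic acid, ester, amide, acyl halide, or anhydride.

7

CO: ketone, 1 C=O (running total 1).
CH(OCOCH3): ester, 1 C=O (running total 2).
CH(CHO): aldehyde, 1 C=O (running total 3).
CH(OCOCH3): ester, 1 C=O (running total 4).
CH2COOCH2: ester, 1 C=O (running total 5).
CH(COCl): acyl halide, 1 C=O (running total 6).
CH(OCOCH3): ester, 1 C=O (running total 7).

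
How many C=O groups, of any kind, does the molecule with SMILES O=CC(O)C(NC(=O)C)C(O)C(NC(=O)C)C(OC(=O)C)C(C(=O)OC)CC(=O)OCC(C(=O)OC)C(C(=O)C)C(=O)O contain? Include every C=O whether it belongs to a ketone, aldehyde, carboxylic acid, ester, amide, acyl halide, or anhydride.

9

OHC: aldehyde, 1 C=O (running total 1).
CH(NHCOCH3): amide, 1 C=O (running total 2).
CH(NHCOCH3): amide, 1 C=O (running total 3).
CH(OCOCH3): ester, 1 C=O (running total 4).
CH(COOCH3): ester, 1 C=O (running total 5).
CH2COOCH2: ester, 1 C=O (running total 6).
CH(COOCH3): ester, 1 C=O (running total 7).
CH(COCH3): ketone, 1 C=O (running total 8).
COOH: carboxylic acid, 1 C=O (running total 9).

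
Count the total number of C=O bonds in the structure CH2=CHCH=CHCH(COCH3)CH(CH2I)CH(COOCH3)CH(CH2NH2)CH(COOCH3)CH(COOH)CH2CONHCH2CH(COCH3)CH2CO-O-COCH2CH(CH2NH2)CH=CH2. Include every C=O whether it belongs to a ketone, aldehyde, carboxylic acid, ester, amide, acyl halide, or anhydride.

CH(COCH3): ketone, 1 C=O (running total 1).
CH(COOCH3): ester, 1 C=O (running total 2).
CH(COOCH3): ester, 1 C=O (running total 3).
CH(COOH): carboxylic acid, 1 C=O (running total 4).
CH2CONHCH2: amide, 1 C=O (running total 5).
CH(COCH3): ketone, 1 C=O (running total 6).
CH2CO-O-COCH2: anhydride, 2 C=O (running total 8).

8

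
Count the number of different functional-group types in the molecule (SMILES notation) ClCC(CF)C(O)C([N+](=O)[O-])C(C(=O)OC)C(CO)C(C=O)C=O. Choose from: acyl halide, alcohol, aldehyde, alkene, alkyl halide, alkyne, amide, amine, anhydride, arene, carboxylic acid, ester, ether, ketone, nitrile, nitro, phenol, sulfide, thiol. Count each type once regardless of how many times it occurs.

5

Reading the structure from left to right:
  ClCH2: halogen on an sp³ carbon → alkyl halide.
  CH(CH2F): pendant –CH2X: halogen on sp³ carbon → alkyl halide.
  CH(OH): –OH on an sp³ carbon → alcohol (secondary).
  CH(NO2): –NO2 on an sp³ carbon → nitro (the N=O is not a carbonyl).
  CH(COOCH3): pendant –COOCH3: carbonyl C bonded to C and –OCH3 → ester.
  CH(CH2OH): pendant –CH2OH on an sp³ backbone C → alcohol.
  CH(CHO): pendant –CHO: carbonyl C bonded to C and H → aldehyde.
  CHO: terminal –CHO: carbonyl C bonded to H and C → aldehyde.
Distinct types present: alcohol, aldehyde, alkyl halide, ester, nitro.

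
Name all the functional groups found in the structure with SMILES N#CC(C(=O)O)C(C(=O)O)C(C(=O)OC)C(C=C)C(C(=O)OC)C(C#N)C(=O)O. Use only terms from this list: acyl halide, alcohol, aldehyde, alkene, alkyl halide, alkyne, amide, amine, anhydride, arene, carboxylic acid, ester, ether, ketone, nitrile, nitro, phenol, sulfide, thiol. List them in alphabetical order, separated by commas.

alkene, carboxylic acid, ester, nitrile

N≡C–: carbon triple-bonded to nitrogen → nitrile.
pendant –COOH: carbonyl C bonded to C and –OH → carboxylic acid.
pendant –COOH: carbonyl C bonded to C and –OH → carboxylic acid.
pendant –COOCH3: carbonyl C bonded to C and –OCH3 → ester.
pendant –CH=CH2: C=C double bond → alkene.
pendant –COOCH3: carbonyl C bonded to C and –OCH3 → ester.
pendant –C≡N: nitrile.
–COOH: carbonyl C bonded to –OH and C → carboxylic acid (the –OH is not a separate alcohol).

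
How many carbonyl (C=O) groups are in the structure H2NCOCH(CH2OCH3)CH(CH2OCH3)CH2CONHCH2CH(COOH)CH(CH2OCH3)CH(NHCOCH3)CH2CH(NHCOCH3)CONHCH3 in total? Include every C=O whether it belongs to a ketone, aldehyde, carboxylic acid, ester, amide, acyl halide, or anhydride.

H2NCO: amide, 1 C=O (running total 1).
CH2CONHCH2: amide, 1 C=O (running total 2).
CH(COOH): carboxylic acid, 1 C=O (running total 3).
CH(NHCOCH3): amide, 1 C=O (running total 4).
CH(NHCOCH3): amide, 1 C=O (running total 5).
CONHCH3: amide, 1 C=O (running total 6).

6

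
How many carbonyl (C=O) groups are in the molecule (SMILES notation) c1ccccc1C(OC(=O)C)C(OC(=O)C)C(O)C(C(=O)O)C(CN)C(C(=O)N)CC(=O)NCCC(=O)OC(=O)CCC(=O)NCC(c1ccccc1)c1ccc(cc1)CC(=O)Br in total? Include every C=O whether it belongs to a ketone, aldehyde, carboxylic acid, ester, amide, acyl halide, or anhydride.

9

CH(OCOCH3): ester, 1 C=O (running total 1).
CH(OCOCH3): ester, 1 C=O (running total 2).
CH(COOH): carboxylic acid, 1 C=O (running total 3).
CH(CONH2): amide, 1 C=O (running total 4).
CH2CONHCH2: amide, 1 C=O (running total 5).
CH2CO-O-COCH2: anhydride, 2 C=O (running total 7).
CH2CONHCH2: amide, 1 C=O (running total 8).
COBr: acyl halide, 1 C=O (running total 9).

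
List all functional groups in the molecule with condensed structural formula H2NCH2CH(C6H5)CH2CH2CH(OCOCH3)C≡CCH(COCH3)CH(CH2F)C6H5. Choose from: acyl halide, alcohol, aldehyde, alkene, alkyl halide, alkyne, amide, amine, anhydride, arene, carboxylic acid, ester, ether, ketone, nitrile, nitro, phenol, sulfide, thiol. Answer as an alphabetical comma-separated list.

alkyl halide, alkyne, amine, arene, ester, ketone

–NH2 on an sp³ carbon with no adjacent C=O → amine.
pendant –C6H5: benzene ring → arene.
pendant –OC(=O)CH3: an acyloxy group → ester.
C≡C triple bond → alkyne.
pendant –COCH3: carbonyl C bonded to two carbons → ketone.
pendant –CH2X: halogen on sp³ carbon → alkyl halide.
–C6H5 phenyl ring → arene.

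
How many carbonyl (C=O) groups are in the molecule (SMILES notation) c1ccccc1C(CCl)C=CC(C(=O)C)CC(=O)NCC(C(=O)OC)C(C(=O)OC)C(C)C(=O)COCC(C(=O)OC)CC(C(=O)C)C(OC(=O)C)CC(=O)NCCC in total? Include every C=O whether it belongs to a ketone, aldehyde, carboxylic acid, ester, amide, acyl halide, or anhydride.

CH(COCH3): ketone, 1 C=O (running total 1).
CH2CONHCH2: amide, 1 C=O (running total 2).
CH(COOCH3): ester, 1 C=O (running total 3).
CH(COOCH3): ester, 1 C=O (running total 4).
CO: ketone, 1 C=O (running total 5).
CH(COOCH3): ester, 1 C=O (running total 6).
CH(COCH3): ketone, 1 C=O (running total 7).
CH(OCOCH3): ester, 1 C=O (running total 8).
CH2CONHCH2: amide, 1 C=O (running total 9).

9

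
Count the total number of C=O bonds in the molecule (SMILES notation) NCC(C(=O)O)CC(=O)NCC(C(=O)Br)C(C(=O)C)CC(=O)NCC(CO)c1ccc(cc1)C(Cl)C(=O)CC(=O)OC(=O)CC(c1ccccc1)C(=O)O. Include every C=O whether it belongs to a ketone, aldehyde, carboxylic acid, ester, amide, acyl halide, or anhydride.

9

CH(COOH): carboxylic acid, 1 C=O (running total 1).
CH2CONHCH2: amide, 1 C=O (running total 2).
CH(COBr): acyl halide, 1 C=O (running total 3).
CH(COCH3): ketone, 1 C=O (running total 4).
CH2CONHCH2: amide, 1 C=O (running total 5).
CO: ketone, 1 C=O (running total 6).
CH2CO-O-COCH2: anhydride, 2 C=O (running total 8).
COOH: carboxylic acid, 1 C=O (running total 9).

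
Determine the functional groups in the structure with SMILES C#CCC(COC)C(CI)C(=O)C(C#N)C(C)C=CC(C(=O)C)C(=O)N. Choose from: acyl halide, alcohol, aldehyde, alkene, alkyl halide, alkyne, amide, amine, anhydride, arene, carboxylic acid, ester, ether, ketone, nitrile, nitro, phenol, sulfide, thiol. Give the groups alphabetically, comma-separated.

Reading the structure from left to right:
  HC≡C: C≡C triple bond → alkyne.
  CH(CH2OCH3): pendant –CH2OCH3: C–O–C linkage → ether.
  CH(CH2I): pendant –CH2X: halogen on sp³ carbon → alkyl halide.
  CO: –C(=O)– with carbon on both sides → ketone.
  CH(CN): pendant –C≡N: nitrile.
  CH=CH: C=C double bond → alkene.
  CH(COCH3): pendant –COCH3: carbonyl C bonded to two carbons → ketone.
  CONH2: –C(=O)NH2: carbonyl C bonded to C and to N → amide (the N is not a separate amine).

alkene, alkyl halide, alkyne, amide, ether, ketone, nitrile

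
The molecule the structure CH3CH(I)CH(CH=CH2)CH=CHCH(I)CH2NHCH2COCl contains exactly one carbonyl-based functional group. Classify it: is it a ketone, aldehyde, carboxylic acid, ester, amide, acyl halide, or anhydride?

acyl halide

The carbonyl is in the COCl segment: –C(=O)Cl: carbonyl C bonded to C and to a halogen → acyl halide (not alkyl halide).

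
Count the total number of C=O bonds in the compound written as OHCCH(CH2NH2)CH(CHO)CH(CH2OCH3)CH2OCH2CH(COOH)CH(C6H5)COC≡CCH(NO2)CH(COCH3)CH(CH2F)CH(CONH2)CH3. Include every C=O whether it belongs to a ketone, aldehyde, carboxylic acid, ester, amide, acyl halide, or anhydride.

OHC: aldehyde, 1 C=O (running total 1).
CH(CHO): aldehyde, 1 C=O (running total 2).
CH(COOH): carboxylic acid, 1 C=O (running total 3).
CO: ketone, 1 C=O (running total 4).
CH(COCH3): ketone, 1 C=O (running total 5).
CH(CONH2): amide, 1 C=O (running total 6).

6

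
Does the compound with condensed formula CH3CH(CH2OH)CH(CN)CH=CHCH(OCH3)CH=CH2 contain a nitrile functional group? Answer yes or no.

Taking each segment in turn:
  CH(CH2OH): pendant –CH2OH on an sp³ backbone C → alcohol.
  CH(CN): pendant –C≡N: nitrile.
  CH=CH: C=C double bond → alkene.
  CH(OCH3): pendant –OCH3: C–O–C with sp³ C, no adjacent C=O → ether.
  CH=CH2: C=C double bond → alkene.
The CH(CN) segment supplies the nitrile: pendant –C≡N: nitrile.

yes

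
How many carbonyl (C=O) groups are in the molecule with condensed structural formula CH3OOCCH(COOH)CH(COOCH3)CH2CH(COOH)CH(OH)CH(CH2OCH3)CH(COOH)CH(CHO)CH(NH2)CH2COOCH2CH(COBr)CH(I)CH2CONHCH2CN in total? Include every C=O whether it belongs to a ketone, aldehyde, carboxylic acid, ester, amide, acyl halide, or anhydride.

CH3OOC: ester, 1 C=O (running total 1).
CH(COOH): carboxylic acid, 1 C=O (running total 2).
CH(COOCH3): ester, 1 C=O (running total 3).
CH(COOH): carboxylic acid, 1 C=O (running total 4).
CH(COOH): carboxylic acid, 1 C=O (running total 5).
CH(CHO): aldehyde, 1 C=O (running total 6).
CH2COOCH2: ester, 1 C=O (running total 7).
CH(COBr): acyl halide, 1 C=O (running total 8).
CH2CONHCH2: amide, 1 C=O (running total 9).

9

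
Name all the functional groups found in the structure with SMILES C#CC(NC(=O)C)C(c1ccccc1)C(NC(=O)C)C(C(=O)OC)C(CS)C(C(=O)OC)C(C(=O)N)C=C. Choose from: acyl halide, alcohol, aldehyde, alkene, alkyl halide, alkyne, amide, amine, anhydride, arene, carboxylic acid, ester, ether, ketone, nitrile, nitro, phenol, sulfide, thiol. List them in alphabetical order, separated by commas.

Taking each segment in turn:
  HC≡C: C≡C triple bond → alkyne.
  CH(NHCOCH3): pendant –NHC(=O)CH3: N bonded to a carbonyl → amide (not amine).
  CH(C6H5): pendant –C6H5: benzene ring → arene.
  CH(NHCOCH3): pendant –NHC(=O)CH3: N bonded to a carbonyl → amide (not amine).
  CH(COOCH3): pendant –COOCH3: carbonyl C bonded to C and –OCH3 → ester.
  CH(CH2SH): pendant –CH2SH → thiol.
  CH(COOCH3): pendant –COOCH3: carbonyl C bonded to C and –OCH3 → ester.
  CH(CONH2): pendant –CONH2: carbonyl C bonded to C and N → amide.
  CH=CH2: C=C double bond → alkene.

alkene, alkyne, amide, arene, ester, thiol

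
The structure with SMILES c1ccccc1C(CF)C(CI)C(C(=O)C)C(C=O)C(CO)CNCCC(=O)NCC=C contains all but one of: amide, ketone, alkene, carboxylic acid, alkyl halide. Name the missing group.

carboxylic acid

alkene: present (CH=CH2 — C=C double bond → alkene).
ketone: present (CH(COCH3) — pendant –COCH3: carbonyl C bonded to two carbons → ketone).
alkyl halide: present (CH(CH2F) — pendant –CH2X: halogen on sp³ carbon → alkyl halide).
amide: present (CH2CONHCH2 — –C(=O)–N– linkage → amide (the N is not an amine)).
carboxylic acid: absent. In CH2CONHCH2, the carbonyl is bonded to nitrogen, not to –OH; that is an amide.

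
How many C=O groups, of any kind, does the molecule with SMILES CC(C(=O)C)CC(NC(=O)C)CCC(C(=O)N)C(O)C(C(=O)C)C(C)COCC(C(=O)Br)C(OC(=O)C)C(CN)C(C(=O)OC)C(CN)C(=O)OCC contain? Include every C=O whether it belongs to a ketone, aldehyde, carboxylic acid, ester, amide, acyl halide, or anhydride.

8

CH(COCH3): ketone, 1 C=O (running total 1).
CH(NHCOCH3): amide, 1 C=O (running total 2).
CH(CONH2): amide, 1 C=O (running total 3).
CH(COCH3): ketone, 1 C=O (running total 4).
CH(COBr): acyl halide, 1 C=O (running total 5).
CH(OCOCH3): ester, 1 C=O (running total 6).
CH(COOCH3): ester, 1 C=O (running total 7).
COOCH2CH3: ester, 1 C=O (running total 8).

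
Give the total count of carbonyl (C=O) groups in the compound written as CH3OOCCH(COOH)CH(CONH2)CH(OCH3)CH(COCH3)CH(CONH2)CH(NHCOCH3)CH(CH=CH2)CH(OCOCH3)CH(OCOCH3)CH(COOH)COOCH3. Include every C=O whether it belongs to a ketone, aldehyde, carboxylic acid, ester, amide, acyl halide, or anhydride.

CH3OOC: ester, 1 C=O (running total 1).
CH(COOH): carboxylic acid, 1 C=O (running total 2).
CH(CONH2): amide, 1 C=O (running total 3).
CH(COCH3): ketone, 1 C=O (running total 4).
CH(CONH2): amide, 1 C=O (running total 5).
CH(NHCOCH3): amide, 1 C=O (running total 6).
CH(OCOCH3): ester, 1 C=O (running total 7).
CH(OCOCH3): ester, 1 C=O (running total 8).
CH(COOH): carboxylic acid, 1 C=O (running total 9).
COOCH3: ester, 1 C=O (running total 10).

10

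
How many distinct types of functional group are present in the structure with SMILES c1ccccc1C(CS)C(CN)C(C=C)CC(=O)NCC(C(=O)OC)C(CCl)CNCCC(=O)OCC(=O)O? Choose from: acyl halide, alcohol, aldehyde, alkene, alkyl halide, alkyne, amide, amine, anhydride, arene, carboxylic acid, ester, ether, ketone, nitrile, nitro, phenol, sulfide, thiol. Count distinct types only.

Reading the structure from left to right:
  C6H5: C6H5– phenyl ring → arene.
  CH(CH2SH): pendant –CH2SH → thiol.
  CH(CH2NH2): pendant –CH2NH2: N on sp³ C, no adjacent C=O → amine.
  CH(CH=CH2): pendant –CH=CH2: C=C double bond → alkene.
  CH2CONHCH2: –C(=O)–N– linkage → amide (the N is not an amine).
  CH(COOCH3): pendant –COOCH3: carbonyl C bonded to C and –OCH3 → ester.
  CH(CH2Cl): pendant –CH2X: halogen on sp³ carbon → alkyl halide.
  CH2NHCH2: C–N–C with sp³ carbons and no adjacent C=O → amine (secondary).
  CH2COOCH2: –C(=O)–O–C with C on the carbonyl side → ester.
  COOH: –COOH: carbonyl C bonded to –OH and C → carboxylic acid (the –OH is not a separate alcohol).
Distinct types present: alkene, alkyl halide, amide, amine, arene, carboxylic acid, ester, thiol.

8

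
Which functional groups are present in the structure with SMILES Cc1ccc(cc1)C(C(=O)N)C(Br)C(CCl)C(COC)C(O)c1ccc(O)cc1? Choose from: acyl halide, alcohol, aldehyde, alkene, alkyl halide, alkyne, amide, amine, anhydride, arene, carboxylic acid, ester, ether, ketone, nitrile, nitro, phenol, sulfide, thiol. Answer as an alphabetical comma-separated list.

alcohol, alkyl halide, amide, arene, ether, phenol

Reading the structure from left to right:
  C6H4: para-disubstituted benzene ring → arene.
  CH(CONH2): pendant –CONH2: carbonyl C bonded to C and N → amide.
  CH(Br): halogen on an sp³ carbon → alkyl halide.
  CH(CH2Cl): pendant –CH2X: halogen on sp³ carbon → alkyl halide.
  CH(CH2OCH3): pendant –CH2OCH3: C–O–C linkage → ether.
  CH(OH): –OH on an sp³ carbon → alcohol (secondary).
  C6H4OH: –OH attached directly to an aromatic ring → phenol (not alcohol); the ring itself is an arene.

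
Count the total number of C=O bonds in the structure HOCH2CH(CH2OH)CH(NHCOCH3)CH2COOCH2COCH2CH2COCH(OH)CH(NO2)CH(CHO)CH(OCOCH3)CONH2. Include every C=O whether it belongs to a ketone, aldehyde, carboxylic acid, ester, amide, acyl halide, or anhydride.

CH(NHCOCH3): amide, 1 C=O (running total 1).
CH2COOCH2: ester, 1 C=O (running total 2).
CO: ketone, 1 C=O (running total 3).
CO: ketone, 1 C=O (running total 4).
CH(CHO): aldehyde, 1 C=O (running total 5).
CH(OCOCH3): ester, 1 C=O (running total 6).
CONH2: amide, 1 C=O (running total 7).

7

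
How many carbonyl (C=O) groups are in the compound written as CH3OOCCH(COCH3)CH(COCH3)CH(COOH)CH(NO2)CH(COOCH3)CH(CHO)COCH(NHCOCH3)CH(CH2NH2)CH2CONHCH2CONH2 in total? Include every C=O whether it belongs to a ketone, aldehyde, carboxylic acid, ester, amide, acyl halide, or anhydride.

CH3OOC: ester, 1 C=O (running total 1).
CH(COCH3): ketone, 1 C=O (running total 2).
CH(COCH3): ketone, 1 C=O (running total 3).
CH(COOH): carboxylic acid, 1 C=O (running total 4).
CH(COOCH3): ester, 1 C=O (running total 5).
CH(CHO): aldehyde, 1 C=O (running total 6).
CO: ketone, 1 C=O (running total 7).
CH(NHCOCH3): amide, 1 C=O (running total 8).
CH2CONHCH2: amide, 1 C=O (running total 9).
CONH2: amide, 1 C=O (running total 10).

10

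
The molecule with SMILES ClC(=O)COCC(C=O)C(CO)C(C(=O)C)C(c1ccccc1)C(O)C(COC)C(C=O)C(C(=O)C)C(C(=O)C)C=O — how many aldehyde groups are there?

3

–C(=O)Cl: carbonyl C bonded to C and to a halogen → acyl halide (not alkyl halide).
C–O–C with sp³ carbons on both sides and no adjacent C=O → ether.
pendant –CHO: carbonyl C bonded to C and H → aldehyde.
pendant –CH2OH on an sp³ backbone C → alcohol.
pendant –COCH3: carbonyl C bonded to two carbons → ketone.
pendant –C6H5: benzene ring → arene.
–OH on an sp³ carbon → alcohol (secondary).
pendant –CH2OCH3: C–O–C linkage → ether.
pendant –CHO: carbonyl C bonded to C and H → aldehyde.
pendant –COCH3: carbonyl C bonded to two carbons → ketone.
pendant –COCH3: carbonyl C bonded to two carbons → ketone.
terminal –CHO: carbonyl C bonded to H and C → aldehyde.
Aldehyde appears at: CH(CHO), CH(CHO), CHO → 3.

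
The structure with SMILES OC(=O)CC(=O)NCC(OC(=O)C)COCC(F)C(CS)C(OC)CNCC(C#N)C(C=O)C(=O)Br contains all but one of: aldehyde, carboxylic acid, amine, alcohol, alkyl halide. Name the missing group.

alcohol

carboxylic acid: present (HOOC — –COOH: carbonyl C bonded to –OH and C → carboxylic acid (the –OH is not a separate alcohol)).
amine: present (CH2NHCH2 — C–N–C with sp³ carbons and no adjacent C=O → amine (secondary)).
alkyl halide: present (CH(F) — halogen on an sp³ carbon → alkyl halide).
aldehyde: present (CH(CHO) — pendant –CHO: carbonyl C bonded to C and H → aldehyde).
alcohol: absent. In HOOC, the –OH sits on a carbonyl carbon, making it part of a carboxylic acid, not an alcohol.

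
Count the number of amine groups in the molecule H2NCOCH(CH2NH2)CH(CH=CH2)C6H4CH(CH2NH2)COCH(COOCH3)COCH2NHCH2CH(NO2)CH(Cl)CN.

Taking each segment in turn:
  H2NCO: –C(=O)NH2: carbonyl C bonded to C and to N → amide (the N is not a separate amine).
  CH(CH2NH2): pendant –CH2NH2: N on sp³ C, no adjacent C=O → amine.
  CH(CH=CH2): pendant –CH=CH2: C=C double bond → alkene.
  C6H4: para-disubstituted benzene ring → arene.
  CH(CH2NH2): pendant –CH2NH2: N on sp³ C, no adjacent C=O → amine.
  CO: –C(=O)– with carbon on both sides → ketone.
  CH(COOCH3): pendant –COOCH3: carbonyl C bonded to C and –OCH3 → ester.
  CO: –C(=O)– with carbon on both sides → ketone.
  CH2NHCH2: C–N–C with sp³ carbons and no adjacent C=O → amine (secondary).
  CH(NO2): –NO2 on an sp³ carbon → nitro (the N=O is not a carbonyl).
  CH(Cl): halogen on an sp³ carbon → alkyl halide.
  CN: –C≡N: carbon triple-bonded to nitrogen → nitrile.
Amine appears at: CH(CH2NH2), CH(CH2NH2), CH2NHCH2 → 3.

3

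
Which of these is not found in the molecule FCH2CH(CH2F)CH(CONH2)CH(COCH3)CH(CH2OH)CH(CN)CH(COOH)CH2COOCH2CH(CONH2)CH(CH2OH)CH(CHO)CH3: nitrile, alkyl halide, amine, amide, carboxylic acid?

amine

amide: present (CH(CONH2) — pendant –CONH2: carbonyl C bonded to C and N → amide).
nitrile: present (CH(CN) — pendant –C≡N: nitrile).
carboxylic acid: present (CH(COOH) — pendant –COOH: carbonyl C bonded to C and –OH → carboxylic acid).
alkyl halide: present (FCH2 — halogen on an sp³ carbon → alkyl halide).
amine: absent. In CH(CONH2), the nitrogen is bonded directly to a carbonyl carbon, making it part of an amide, not a free amine.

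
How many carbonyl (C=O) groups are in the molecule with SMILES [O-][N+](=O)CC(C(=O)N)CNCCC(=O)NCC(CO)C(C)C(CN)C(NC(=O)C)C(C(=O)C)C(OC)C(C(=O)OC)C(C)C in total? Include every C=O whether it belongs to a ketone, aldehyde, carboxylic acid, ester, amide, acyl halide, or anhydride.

CH(CONH2): amide, 1 C=O (running total 1).
CH2CONHCH2: amide, 1 C=O (running total 2).
CH(NHCOCH3): amide, 1 C=O (running total 3).
CH(COCH3): ketone, 1 C=O (running total 4).
CH(COOCH3): ester, 1 C=O (running total 5).

5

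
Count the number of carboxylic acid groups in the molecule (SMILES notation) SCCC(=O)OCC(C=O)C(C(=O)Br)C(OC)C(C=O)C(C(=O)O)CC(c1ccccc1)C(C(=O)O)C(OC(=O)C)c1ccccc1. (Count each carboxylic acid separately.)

Working along the chain:
  HSCH2: –SH on an sp³ carbon → thiol.
  CH2COOCH2: –C(=O)–O–C with C on the carbonyl side → ester.
  CH(CHO): pendant –CHO: carbonyl C bonded to C and H → aldehyde.
  CH(COBr): pendant –C(=O)X: carbonyl C bonded to C and halogen → acyl halide.
  CH(OCH3): pendant –OCH3: C–O–C with sp³ C, no adjacent C=O → ether.
  CH(CHO): pendant –CHO: carbonyl C bonded to C and H → aldehyde.
  CH(COOH): pendant –COOH: carbonyl C bonded to C and –OH → carboxylic acid.
  CH(C6H5): pendant –C6H5: benzene ring → arene.
  CH(COOH): pendant –COOH: carbonyl C bonded to C and –OH → carboxylic acid.
  CH(OCOCH3): pendant –OC(=O)CH3: an acyloxy group → ester.
  C6H5: –C6H5 phenyl ring → arene.
Carboxylic acid appears at: CH(COOH), CH(COOH) → 2.

2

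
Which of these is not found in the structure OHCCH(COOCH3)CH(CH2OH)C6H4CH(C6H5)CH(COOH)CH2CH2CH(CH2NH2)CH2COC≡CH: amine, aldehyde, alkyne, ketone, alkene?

alkene

ketone: present (CO — –C(=O)– with carbon on both sides → ketone).
amine: present (CH(CH2NH2) — pendant –CH2NH2: N on sp³ C, no adjacent C=O → amine).
alkyne: present (C≡CH — C≡C triple bond → alkyne).
aldehyde: present (OHC — terminal –CHO: carbonyl C bonded to H and C → aldehyde).
alkene: absent. In each of C6H4 and CH(C6H5), the C=C units are part of an aromatic ring, which is an arene, not an isolated alkene.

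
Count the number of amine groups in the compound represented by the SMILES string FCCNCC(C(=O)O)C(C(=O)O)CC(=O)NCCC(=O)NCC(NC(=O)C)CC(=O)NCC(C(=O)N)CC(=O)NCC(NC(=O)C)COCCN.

Working along the chain:
  FCH2: halogen on an sp³ carbon → alkyl halide.
  CH2NHCH2: C–N–C with sp³ carbons and no adjacent C=O → amine (secondary).
  CH(COOH): pendant –COOH: carbonyl C bonded to C and –OH → carboxylic acid.
  CH(COOH): pendant –COOH: carbonyl C bonded to C and –OH → carboxylic acid.
  CH2CONHCH2: –C(=O)–N– linkage → amide (the N is not an amine).
  CH2CONHCH2: –C(=O)–N– linkage → amide (the N is not an amine).
  CH(NHCOCH3): pendant –NHC(=O)CH3: N bonded to a carbonyl → amide (not amine).
  CH2CONHCH2: –C(=O)–N– linkage → amide (the N is not an amine).
  CH(CONH2): pendant –CONH2: carbonyl C bonded to C and N → amide.
  CH2CONHCH2: –C(=O)–N– linkage → amide (the N is not an amine).
  CH(NHCOCH3): pendant –NHC(=O)CH3: N bonded to a carbonyl → amide (not amine).
  CH2OCH2: C–O–C with sp³ carbons on both sides and no adjacent C=O → ether.
  CH2NH2: –NH2 on an sp³ carbon with no adjacent C=O → amine.
Amine appears at: CH2NHCH2, CH2NH2 → 2.

2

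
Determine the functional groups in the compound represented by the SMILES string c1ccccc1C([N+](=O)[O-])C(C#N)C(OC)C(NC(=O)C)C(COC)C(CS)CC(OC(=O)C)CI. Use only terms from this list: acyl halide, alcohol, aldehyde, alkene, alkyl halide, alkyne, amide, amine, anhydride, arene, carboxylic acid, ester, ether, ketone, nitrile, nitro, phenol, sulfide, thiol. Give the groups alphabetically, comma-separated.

alkyl halide, amide, arene, ester, ether, nitrile, nitro, thiol

C6H5– phenyl ring → arene.
–NO2 on an sp³ carbon → nitro (the N=O is not a carbonyl).
pendant –C≡N: nitrile.
pendant –OCH3: C–O–C with sp³ C, no adjacent C=O → ether.
pendant –NHC(=O)CH3: N bonded to a carbonyl → amide (not amine).
pendant –CH2OCH3: C–O–C linkage → ether.
pendant –CH2SH → thiol.
pendant –OC(=O)CH3: an acyloxy group → ester.
halogen on an sp³ carbon → alkyl halide.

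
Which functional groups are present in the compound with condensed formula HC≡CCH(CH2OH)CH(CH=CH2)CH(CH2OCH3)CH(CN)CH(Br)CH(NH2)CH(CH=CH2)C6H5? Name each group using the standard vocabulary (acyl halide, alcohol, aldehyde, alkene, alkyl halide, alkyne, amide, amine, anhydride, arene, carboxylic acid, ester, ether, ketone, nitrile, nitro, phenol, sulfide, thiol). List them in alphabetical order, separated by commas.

Working along the chain:
  HC≡C: C≡C triple bond → alkyne.
  CH(CH2OH): pendant –CH2OH on an sp³ backbone C → alcohol.
  CH(CH=CH2): pendant –CH=CH2: C=C double bond → alkene.
  CH(CH2OCH3): pendant –CH2OCH3: C–O–C linkage → ether.
  CH(CN): pendant –C≡N: nitrile.
  CH(Br): halogen on an sp³ carbon → alkyl halide.
  CH(NH2): –NH2 on an sp³ carbon with no adjacent C=O → amine.
  CH(CH=CH2): pendant –CH=CH2: C=C double bond → alkene.
  C6H5: –C6H5 phenyl ring → arene.

alcohol, alkene, alkyl halide, alkyne, amine, arene, ether, nitrile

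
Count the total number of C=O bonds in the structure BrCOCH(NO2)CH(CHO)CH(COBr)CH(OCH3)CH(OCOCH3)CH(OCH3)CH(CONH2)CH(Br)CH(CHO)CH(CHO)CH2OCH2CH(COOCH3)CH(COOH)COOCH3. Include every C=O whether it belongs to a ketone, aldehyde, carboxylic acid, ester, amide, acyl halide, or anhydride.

10

BrCO: acyl halide, 1 C=O (running total 1).
CH(CHO): aldehyde, 1 C=O (running total 2).
CH(COBr): acyl halide, 1 C=O (running total 3).
CH(OCOCH3): ester, 1 C=O (running total 4).
CH(CONH2): amide, 1 C=O (running total 5).
CH(CHO): aldehyde, 1 C=O (running total 6).
CH(CHO): aldehyde, 1 C=O (running total 7).
CH(COOCH3): ester, 1 C=O (running total 8).
CH(COOH): carboxylic acid, 1 C=O (running total 9).
COOCH3: ester, 1 C=O (running total 10).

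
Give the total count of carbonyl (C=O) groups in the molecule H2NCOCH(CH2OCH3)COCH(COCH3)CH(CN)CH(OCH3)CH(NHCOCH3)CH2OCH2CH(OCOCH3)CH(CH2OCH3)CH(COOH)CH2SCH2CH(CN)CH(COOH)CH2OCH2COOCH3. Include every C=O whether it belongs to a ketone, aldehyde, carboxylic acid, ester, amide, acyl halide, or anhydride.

H2NCO: amide, 1 C=O (running total 1).
CO: ketone, 1 C=O (running total 2).
CH(COCH3): ketone, 1 C=O (running total 3).
CH(NHCOCH3): amide, 1 C=O (running total 4).
CH(OCOCH3): ester, 1 C=O (running total 5).
CH(COOH): carboxylic acid, 1 C=O (running total 6).
CH(COOH): carboxylic acid, 1 C=O (running total 7).
COOCH3: ester, 1 C=O (running total 8).

8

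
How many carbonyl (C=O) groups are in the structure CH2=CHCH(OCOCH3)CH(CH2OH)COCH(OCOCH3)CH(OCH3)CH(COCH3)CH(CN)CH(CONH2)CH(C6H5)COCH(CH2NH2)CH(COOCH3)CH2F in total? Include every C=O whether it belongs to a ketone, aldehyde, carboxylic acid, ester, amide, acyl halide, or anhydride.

CH(OCOCH3): ester, 1 C=O (running total 1).
CO: ketone, 1 C=O (running total 2).
CH(OCOCH3): ester, 1 C=O (running total 3).
CH(COCH3): ketone, 1 C=O (running total 4).
CH(CONH2): amide, 1 C=O (running total 5).
CO: ketone, 1 C=O (running total 6).
CH(COOCH3): ester, 1 C=O (running total 7).

7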